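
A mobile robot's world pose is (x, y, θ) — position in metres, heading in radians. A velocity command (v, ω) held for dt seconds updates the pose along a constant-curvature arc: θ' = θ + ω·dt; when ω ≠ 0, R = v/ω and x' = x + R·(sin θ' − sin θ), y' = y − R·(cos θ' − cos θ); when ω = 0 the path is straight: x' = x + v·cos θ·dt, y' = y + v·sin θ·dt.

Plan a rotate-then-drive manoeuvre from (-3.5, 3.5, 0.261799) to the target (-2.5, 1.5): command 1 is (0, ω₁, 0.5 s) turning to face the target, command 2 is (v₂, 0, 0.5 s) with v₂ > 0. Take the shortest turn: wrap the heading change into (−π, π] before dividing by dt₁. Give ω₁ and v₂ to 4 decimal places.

heading to target = atan2(1.5−3.5, -2.5−-3.5) = -1.1071
Δθ = wrap(-1.1071 − 0.2618) = -1.3689; ω₁ = Δθ/dt₁ = -2.7379
distance = √((-2.5−-3.5)² + (1.5−3.5)²) = 2.2361; v₂ = distance/dt₂ = 4.4721

ω₁ = -2.7379, v₂ = 4.4721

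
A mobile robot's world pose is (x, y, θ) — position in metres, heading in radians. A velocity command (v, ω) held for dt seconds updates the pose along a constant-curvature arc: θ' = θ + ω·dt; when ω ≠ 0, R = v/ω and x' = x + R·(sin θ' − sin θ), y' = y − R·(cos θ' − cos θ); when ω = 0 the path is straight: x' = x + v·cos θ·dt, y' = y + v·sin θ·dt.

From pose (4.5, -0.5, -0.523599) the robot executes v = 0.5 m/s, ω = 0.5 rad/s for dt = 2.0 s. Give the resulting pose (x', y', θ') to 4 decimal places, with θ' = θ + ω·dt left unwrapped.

θ' = -0.5236 + 0.5·2.0 = 0.4764
R = v/ω = 0.5/0.5 = 1.0000
x' = 4.5 + 1.0000·(sin 0.4764 − sin -0.5236) = 5.4586
y' = -0.5 − 1.0000·(cos 0.4764 − cos -0.5236) = -0.5226

(5.4586, -0.5226, 0.4764)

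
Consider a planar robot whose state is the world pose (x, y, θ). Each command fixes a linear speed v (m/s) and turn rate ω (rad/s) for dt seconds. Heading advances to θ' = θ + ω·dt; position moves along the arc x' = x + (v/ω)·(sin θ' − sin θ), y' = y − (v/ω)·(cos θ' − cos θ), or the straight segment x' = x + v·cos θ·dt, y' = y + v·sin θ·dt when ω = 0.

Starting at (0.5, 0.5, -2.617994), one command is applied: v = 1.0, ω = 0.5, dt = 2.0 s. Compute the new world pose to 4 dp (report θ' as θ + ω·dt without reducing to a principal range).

(-0.4978, -1.1377, -1.6180)

θ' = -2.6180 + 0.5·2.0 = -1.6180
R = v/ω = 1.0/0.5 = 2.0000
x' = 0.5 + 2.0000·(sin -1.6180 − sin -2.6180) = -0.4978
y' = 0.5 − 2.0000·(cos -1.6180 − cos -2.6180) = -1.1377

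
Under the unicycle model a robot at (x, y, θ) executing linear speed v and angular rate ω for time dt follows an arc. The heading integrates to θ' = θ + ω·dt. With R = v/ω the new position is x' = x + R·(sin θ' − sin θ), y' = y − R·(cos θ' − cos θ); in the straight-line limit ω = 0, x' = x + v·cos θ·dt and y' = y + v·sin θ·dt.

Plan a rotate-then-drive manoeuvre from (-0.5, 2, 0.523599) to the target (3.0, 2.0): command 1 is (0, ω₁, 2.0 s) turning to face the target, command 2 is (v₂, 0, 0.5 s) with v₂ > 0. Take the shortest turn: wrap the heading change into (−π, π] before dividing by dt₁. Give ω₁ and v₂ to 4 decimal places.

ω₁ = -0.2618, v₂ = 7.0000

heading to target = atan2(2−2, 3−-0.5) = 0.0000
Δθ = wrap(0.0000 − 0.5236) = -0.5236; ω₁ = Δθ/dt₁ = -0.2618
distance = √((3−-0.5)² + (2−2)²) = 3.5000; v₂ = distance/dt₂ = 7.0000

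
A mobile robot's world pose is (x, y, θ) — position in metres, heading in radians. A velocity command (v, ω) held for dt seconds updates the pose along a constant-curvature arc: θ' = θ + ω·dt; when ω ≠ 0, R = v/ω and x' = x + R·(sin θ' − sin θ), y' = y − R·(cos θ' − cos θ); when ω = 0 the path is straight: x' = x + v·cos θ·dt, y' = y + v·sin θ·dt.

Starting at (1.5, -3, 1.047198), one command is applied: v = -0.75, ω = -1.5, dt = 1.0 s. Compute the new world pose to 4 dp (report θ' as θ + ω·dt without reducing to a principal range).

θ' = 1.0472 + -1.5·1.0 = -0.4528
R = v/ω = -0.75/-1.5 = 0.5000
x' = 1.5 + 0.5000·(sin -0.4528 − sin 1.0472) = 0.8482
y' = -3 − 0.5000·(cos -0.4528 − cos 1.0472) = -3.1996

(0.8482, -3.1996, -0.4528)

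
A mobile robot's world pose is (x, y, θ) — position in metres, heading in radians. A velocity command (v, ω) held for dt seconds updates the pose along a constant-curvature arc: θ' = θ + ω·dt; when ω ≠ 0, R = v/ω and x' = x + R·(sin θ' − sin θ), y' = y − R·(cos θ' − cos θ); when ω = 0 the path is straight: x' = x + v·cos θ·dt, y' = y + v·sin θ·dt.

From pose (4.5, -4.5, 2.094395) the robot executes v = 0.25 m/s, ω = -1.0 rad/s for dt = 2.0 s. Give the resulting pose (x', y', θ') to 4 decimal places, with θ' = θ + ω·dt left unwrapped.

(4.6929, -4.1261, 0.0944)

θ' = 2.0944 + -1.0·2.0 = 0.0944
R = v/ω = 0.25/-1.0 = -0.2500
x' = 4.5 + -0.2500·(sin 0.0944 − sin 2.0944) = 4.6929
y' = -4.5 − -0.2500·(cos 0.0944 − cos 2.0944) = -4.1261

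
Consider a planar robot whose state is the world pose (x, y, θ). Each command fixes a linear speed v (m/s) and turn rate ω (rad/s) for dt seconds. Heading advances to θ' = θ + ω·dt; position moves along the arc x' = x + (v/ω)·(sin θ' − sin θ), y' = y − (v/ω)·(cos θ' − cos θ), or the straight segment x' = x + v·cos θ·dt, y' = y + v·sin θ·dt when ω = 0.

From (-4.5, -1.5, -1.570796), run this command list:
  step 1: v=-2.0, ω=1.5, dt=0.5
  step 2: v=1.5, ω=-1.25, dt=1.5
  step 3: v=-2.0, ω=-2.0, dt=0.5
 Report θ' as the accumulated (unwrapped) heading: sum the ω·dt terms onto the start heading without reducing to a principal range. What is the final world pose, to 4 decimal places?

(-4.2609, -2.5438, -3.6958)

step 1: θ'=-0.8208 (R=-1.3333) → pose (-4.8577, -0.5911, -0.8208)
step 2: θ'=-2.6958 (R=-1.2000) → pose (-5.2184, -2.4918, -2.6958)
step 3: θ'=-3.6958 (R=1.0000) → pose (-4.2609, -2.5438, -3.6958)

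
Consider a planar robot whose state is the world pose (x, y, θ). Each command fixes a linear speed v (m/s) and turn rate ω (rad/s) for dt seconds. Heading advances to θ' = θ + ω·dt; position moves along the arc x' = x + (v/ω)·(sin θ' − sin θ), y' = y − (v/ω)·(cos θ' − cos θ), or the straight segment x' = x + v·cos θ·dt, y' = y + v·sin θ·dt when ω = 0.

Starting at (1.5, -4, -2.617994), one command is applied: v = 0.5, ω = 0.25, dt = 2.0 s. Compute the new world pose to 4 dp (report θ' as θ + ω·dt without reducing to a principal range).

θ' = -2.6180 + 0.25·2.0 = -2.1180
R = v/ω = 0.5/0.25 = 2.0000
x' = 1.5 + 2.0000·(sin -2.1180 − sin -2.6180) = 0.7920
y' = -4 − 2.0000·(cos -2.1180 − cos -2.6180) = -4.6915

(0.7920, -4.6915, -2.1180)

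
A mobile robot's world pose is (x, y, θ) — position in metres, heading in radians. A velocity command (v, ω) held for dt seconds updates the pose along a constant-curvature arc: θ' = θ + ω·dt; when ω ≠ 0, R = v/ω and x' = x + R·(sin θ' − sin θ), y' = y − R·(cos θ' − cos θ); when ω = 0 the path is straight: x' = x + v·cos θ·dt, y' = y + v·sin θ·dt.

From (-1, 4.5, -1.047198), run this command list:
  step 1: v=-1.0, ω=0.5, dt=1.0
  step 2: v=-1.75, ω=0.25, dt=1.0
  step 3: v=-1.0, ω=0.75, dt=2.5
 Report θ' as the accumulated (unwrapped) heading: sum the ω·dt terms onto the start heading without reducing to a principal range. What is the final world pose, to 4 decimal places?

(-5.0074, 4.6390, 1.5778)

step 1: θ'=-0.5472 (R=-2.0000) → pose (-1.6915, 5.2080, -0.5472)
step 2: θ'=-0.2972 (R=-7.0000) → pose (-3.2836, 5.9232, -0.2972)
step 3: θ'=1.5778 (R=-1.3333) → pose (-5.0074, 4.6390, 1.5778)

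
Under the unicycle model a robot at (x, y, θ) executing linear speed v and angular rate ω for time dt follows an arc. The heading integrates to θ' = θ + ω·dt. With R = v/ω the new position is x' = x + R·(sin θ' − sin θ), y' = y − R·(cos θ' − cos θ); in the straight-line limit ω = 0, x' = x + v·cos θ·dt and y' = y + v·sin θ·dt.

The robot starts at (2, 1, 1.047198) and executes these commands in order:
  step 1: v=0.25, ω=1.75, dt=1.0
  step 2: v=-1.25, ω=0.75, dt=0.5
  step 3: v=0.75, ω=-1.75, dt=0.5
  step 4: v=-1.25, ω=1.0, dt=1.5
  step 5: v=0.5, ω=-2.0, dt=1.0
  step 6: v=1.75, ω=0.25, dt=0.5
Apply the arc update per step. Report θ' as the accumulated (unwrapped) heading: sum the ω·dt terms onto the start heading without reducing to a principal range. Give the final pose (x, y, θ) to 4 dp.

step 1: θ'=2.7972 (R=0.1429) → pose (1.9245, 1.2059, 2.7972)
step 2: θ'=3.1722 (R=-1.6667) → pose (2.5382, 1.1088, 3.1722)
step 3: θ'=2.2972 (R=-0.4286) → pose (2.2047, 1.2525, 2.2972)
step 4: θ'=3.7972 (R=-1.2500) → pose (3.9012, 1.0919, 3.7972)
step 5: θ'=1.7972 (R=-0.2500) → pose (3.5052, 1.2340, 1.7972)
step 6: θ'=1.9222 (R=7.0000) → pose (3.2561, 2.0722, 1.9222)

(3.2561, 2.0722, 1.9222)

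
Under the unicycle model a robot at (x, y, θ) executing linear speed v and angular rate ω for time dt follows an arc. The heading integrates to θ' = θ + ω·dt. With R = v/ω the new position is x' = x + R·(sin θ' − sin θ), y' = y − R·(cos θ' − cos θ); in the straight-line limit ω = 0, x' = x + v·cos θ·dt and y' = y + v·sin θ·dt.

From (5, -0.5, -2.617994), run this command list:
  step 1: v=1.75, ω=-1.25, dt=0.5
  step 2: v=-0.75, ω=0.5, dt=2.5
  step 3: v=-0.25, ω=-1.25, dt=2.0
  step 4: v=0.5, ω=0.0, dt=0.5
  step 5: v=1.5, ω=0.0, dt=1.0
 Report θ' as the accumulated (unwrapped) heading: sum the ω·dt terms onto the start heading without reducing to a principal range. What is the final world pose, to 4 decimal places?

(5.6752, 1.8669, -4.4930)

step 1: θ'=-3.2430 (R=-1.4000) → pose (4.1583, -0.6804, -3.2430)
step 2: θ'=-1.9930 (R=-1.5000) → pose (5.6784, 0.1973, -1.9930)
step 3: θ'=-4.4930 (R=0.2000) → pose (6.0561, 0.1588, -4.4930)
step 4: θ'=-4.4930 (straight) → pose (6.0016, 0.4029, -4.4930)
step 5: θ'=-4.4930 (straight) → pose (5.6752, 1.8669, -4.4930)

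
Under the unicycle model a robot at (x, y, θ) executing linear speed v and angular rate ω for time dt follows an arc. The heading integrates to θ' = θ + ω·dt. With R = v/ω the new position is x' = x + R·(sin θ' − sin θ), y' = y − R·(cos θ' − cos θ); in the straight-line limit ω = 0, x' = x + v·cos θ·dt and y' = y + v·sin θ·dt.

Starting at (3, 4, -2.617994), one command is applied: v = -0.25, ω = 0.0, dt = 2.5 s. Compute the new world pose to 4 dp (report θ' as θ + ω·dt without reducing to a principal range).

(3.5413, 4.3125, -2.6180)

θ' = -2.6180 + 0.0·2.5 = -2.6180
ω = 0 → straight: x' = 3 + -0.25·cos(-2.6180)·2.5 = 3.5413
y' = 4 + -0.25·sin(-2.6180)·2.5 = 4.3125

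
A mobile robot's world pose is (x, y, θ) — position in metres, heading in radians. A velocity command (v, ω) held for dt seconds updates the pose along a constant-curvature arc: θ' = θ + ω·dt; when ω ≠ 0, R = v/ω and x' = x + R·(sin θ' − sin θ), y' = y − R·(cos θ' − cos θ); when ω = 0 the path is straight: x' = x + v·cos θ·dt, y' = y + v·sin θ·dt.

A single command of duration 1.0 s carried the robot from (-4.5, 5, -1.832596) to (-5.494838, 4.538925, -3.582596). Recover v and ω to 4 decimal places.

v = 1.2500, ω = -1.7500

Δθ = -3.582596 − -1.832596 = -1.750000
ω = Δθ/dt = -1.750000/1.0 = -1.7500
R = Δx/(sin θ' − sin θ) = -0.7143
v = R·ω = -0.7143·-1.7500 = 1.2500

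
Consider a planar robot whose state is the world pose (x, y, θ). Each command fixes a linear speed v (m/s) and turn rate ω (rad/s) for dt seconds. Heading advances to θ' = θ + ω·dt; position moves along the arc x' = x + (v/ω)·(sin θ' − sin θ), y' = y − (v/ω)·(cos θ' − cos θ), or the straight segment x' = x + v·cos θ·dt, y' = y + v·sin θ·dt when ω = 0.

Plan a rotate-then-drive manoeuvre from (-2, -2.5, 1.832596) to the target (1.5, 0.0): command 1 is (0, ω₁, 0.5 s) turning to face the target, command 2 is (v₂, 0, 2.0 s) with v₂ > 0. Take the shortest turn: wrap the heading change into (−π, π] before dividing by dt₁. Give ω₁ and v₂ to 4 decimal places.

heading to target = atan2(0−-2.5, 1.5−-2) = 0.6202
Δθ = wrap(0.6202 − 1.8326) = -1.2123; ω₁ = Δθ/dt₁ = -2.4247
distance = √((1.5−-2)² + (0−-2.5)²) = 4.3012; v₂ = distance/dt₂ = 2.1506

ω₁ = -2.4247, v₂ = 2.1506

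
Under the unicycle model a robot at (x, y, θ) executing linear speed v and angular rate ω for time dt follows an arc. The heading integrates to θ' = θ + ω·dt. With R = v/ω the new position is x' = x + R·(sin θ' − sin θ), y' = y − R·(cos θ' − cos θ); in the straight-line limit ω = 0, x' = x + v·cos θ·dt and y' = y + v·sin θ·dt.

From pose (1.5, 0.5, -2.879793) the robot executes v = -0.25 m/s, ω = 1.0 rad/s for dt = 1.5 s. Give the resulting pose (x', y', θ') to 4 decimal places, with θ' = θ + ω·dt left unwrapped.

θ' = -2.8798 + 1.0·1.5 = -1.3798
R = v/ω = -0.25/1.0 = -0.2500
x' = 1.5 + -0.2500·(sin -1.3798 − sin -2.8798) = 1.6807
y' = 0.5 − -0.2500·(cos -1.3798 − cos -2.8798) = 0.7889

(1.6807, 0.7889, -1.3798)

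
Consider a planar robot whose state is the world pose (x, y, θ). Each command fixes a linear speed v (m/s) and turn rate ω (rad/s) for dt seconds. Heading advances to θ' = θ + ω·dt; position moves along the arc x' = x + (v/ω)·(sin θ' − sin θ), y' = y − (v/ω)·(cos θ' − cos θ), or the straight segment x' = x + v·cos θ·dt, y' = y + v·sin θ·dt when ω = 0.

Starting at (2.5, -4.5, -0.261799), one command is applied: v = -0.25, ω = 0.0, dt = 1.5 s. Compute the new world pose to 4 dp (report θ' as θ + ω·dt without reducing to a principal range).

(2.1378, -4.4029, -0.2618)

θ' = -0.2618 + 0.0·1.5 = -0.2618
ω = 0 → straight: x' = 2.5 + -0.25·cos(-0.2618)·1.5 = 2.1378
y' = -4.5 + -0.25·sin(-0.2618)·1.5 = -4.4029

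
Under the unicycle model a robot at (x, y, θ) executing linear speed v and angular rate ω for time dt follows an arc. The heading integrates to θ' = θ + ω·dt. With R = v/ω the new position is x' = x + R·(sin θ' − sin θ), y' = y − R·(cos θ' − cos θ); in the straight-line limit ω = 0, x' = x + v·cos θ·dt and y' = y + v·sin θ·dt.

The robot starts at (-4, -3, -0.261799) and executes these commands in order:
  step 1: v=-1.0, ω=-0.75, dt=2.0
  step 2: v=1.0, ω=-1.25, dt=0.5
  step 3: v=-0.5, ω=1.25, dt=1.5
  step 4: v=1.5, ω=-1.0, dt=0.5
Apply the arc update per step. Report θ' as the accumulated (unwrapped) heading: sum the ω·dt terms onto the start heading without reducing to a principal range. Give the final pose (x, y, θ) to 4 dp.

step 1: θ'=-1.7618 (R=1.3333) → pose (-4.9640, -1.4590, -1.7618)
step 2: θ'=-2.3868 (R=-0.8000) → pose (-5.2013, -1.8898, -2.3868)
step 3: θ'=-0.5118 (R=-0.4000) → pose (-5.2795, -1.2497, -0.5118)
step 4: θ'=-1.0118 (R=-1.5000) → pose (-4.7424, -1.7620, -1.0118)

(-4.7424, -1.7620, -1.0118)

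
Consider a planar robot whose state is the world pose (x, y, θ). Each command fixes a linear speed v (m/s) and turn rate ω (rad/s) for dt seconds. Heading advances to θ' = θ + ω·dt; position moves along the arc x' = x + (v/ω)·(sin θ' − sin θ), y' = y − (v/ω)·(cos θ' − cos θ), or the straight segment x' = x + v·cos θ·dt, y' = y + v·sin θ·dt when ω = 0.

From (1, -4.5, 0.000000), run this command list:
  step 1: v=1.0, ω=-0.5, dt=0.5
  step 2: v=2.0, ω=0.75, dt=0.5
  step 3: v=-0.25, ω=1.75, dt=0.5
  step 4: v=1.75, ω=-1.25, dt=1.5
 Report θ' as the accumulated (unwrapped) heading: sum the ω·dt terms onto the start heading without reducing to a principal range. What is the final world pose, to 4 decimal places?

(4.6372, -4.5479, -0.8750)

step 1: θ'=-0.2500 (R=-2.0000) → pose (1.4948, -4.5622, -0.2500)
step 2: θ'=0.1250 (R=2.6667) → pose (2.4870, -4.6243, 0.1250)
step 3: θ'=1.0000 (R=-0.1429) → pose (2.3846, -4.6888, 1.0000)
step 4: θ'=-0.8750 (R=-1.4000) → pose (4.6372, -4.5479, -0.8750)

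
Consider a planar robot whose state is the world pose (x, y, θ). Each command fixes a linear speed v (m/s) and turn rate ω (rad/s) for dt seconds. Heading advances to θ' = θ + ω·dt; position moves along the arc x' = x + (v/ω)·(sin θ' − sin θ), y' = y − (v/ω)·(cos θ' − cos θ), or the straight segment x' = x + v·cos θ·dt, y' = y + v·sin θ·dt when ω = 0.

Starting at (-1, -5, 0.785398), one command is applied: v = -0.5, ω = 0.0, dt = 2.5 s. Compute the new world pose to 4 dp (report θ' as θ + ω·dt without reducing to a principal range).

(-1.8839, -5.8839, 0.7854)

θ' = 0.7854 + 0.0·2.5 = 0.7854
ω = 0 → straight: x' = -1 + -0.5·cos(0.7854)·2.5 = -1.8839
y' = -5 + -0.5·sin(0.7854)·2.5 = -5.8839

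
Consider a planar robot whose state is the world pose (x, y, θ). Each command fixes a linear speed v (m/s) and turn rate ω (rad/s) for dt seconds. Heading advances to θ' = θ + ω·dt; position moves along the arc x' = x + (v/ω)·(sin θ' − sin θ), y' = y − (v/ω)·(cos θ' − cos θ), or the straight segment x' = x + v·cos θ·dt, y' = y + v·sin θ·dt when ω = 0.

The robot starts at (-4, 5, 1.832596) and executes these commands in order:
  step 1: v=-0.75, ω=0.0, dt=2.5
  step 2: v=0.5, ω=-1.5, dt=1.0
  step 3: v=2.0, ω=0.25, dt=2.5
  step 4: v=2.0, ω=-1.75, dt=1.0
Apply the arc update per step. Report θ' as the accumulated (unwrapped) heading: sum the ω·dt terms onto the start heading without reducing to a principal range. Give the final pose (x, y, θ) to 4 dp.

step 1: θ'=1.8326 (straight) → pose (-3.5147, 3.1889, 1.8326)
step 2: θ'=0.3326 (R=-0.3333) → pose (-3.3016, 3.5902, 0.3326)
step 3: θ'=0.9576 (R=8.0000) → pose (0.6289, 6.5479, 0.9576)
step 4: θ'=-0.7924 (R=-1.1429) → pose (2.3773, 6.6927, -0.7924)

(2.3773, 6.6927, -0.7924)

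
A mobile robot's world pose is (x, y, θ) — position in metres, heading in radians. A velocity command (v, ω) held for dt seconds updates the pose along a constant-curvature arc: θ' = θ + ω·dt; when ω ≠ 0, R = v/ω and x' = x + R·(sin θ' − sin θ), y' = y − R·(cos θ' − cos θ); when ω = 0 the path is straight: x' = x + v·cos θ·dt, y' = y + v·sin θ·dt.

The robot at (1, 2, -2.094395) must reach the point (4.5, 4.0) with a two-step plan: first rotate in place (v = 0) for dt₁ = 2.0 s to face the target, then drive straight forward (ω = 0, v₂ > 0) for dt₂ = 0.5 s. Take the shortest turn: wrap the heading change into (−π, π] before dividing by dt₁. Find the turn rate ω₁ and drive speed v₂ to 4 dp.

ω₁ = 1.3068, v₂ = 8.0623

heading to target = atan2(4−2, 4.5−1) = 0.5191
Δθ = wrap(0.5191 − -2.0944) = 2.6135; ω₁ = Δθ/dt₁ = 1.3068
distance = √((4.5−1)² + (4−2)²) = 4.0311; v₂ = distance/dt₂ = 8.0623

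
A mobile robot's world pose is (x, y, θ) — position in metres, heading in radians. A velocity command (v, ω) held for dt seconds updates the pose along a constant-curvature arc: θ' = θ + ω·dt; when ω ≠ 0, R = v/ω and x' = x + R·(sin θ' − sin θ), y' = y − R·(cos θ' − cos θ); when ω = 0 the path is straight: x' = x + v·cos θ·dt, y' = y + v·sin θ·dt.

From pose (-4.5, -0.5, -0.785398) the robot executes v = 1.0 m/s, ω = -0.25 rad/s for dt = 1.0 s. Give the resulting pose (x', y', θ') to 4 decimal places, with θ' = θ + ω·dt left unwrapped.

θ' = -0.7854 + -0.25·1.0 = -1.0354
R = v/ω = 1.0/-0.25 = -4.0000
x' = -4.5 + -4.0000·(sin -1.0354 − sin -0.7854) = -3.8882
y' = -0.5 − -4.0000·(cos -1.0354 − cos -0.7854) = -1.2877

(-3.8882, -1.2877, -1.0354)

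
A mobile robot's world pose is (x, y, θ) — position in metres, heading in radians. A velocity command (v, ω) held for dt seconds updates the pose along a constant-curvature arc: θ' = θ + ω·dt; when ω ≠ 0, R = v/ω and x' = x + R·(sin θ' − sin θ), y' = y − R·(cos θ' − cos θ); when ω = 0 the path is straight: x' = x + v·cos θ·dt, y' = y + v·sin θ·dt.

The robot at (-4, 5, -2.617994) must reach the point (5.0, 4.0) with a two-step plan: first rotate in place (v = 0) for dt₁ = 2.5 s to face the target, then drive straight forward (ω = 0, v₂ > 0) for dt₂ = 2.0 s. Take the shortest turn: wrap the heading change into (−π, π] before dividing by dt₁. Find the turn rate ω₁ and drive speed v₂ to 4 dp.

heading to target = atan2(4−5, 5−-4) = -0.1107
Δθ = wrap(-0.1107 − -2.6180) = 2.5073; ω₁ = Δθ/dt₁ = 1.0029
distance = √((5−-4)² + (4−5)²) = 9.0554; v₂ = distance/dt₂ = 4.5277

ω₁ = 1.0029, v₂ = 4.5277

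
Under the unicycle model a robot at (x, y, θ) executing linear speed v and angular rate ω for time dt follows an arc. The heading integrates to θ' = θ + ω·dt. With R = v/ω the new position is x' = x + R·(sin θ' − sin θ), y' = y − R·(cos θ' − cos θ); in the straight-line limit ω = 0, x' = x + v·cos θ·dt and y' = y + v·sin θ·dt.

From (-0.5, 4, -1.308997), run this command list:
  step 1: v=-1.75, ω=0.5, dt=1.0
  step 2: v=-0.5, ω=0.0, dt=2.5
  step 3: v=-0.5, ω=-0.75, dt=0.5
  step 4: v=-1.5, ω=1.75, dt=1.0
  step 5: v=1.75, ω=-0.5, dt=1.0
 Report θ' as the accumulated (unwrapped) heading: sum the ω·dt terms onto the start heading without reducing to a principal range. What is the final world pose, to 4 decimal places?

(-1.9534, 7.5614, 0.0660)

step 1: θ'=-0.8090 (R=-3.5000) → pose (-1.3482, 5.5099, -0.8090)
step 2: θ'=-0.8090 (straight) → pose (-2.2109, 6.4144, -0.8090)
step 3: θ'=-1.1840 (R=0.6667) → pose (-2.3460, 6.6231, -1.1840)
step 4: θ'=0.5660 (R=-0.8571) → pose (-3.5994, 7.0232, 0.5660)
step 5: θ'=0.0660 (R=-3.5000) → pose (-1.9534, 7.5614, 0.0660)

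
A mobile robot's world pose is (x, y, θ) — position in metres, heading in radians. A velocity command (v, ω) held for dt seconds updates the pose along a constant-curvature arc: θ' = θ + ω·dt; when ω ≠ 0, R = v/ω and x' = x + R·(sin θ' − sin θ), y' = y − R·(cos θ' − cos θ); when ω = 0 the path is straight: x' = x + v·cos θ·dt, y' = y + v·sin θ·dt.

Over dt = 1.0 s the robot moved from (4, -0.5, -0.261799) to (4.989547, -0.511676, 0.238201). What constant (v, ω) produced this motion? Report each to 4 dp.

v = 1.0000, ω = 0.5000

Δθ = 0.238201 − -0.261799 = 0.500000
ω = Δθ/dt = 0.500000/1.0 = 0.5000
R = Δx/(sin θ' − sin θ) = 2.0000
v = R·ω = 2.0000·0.5000 = 1.0000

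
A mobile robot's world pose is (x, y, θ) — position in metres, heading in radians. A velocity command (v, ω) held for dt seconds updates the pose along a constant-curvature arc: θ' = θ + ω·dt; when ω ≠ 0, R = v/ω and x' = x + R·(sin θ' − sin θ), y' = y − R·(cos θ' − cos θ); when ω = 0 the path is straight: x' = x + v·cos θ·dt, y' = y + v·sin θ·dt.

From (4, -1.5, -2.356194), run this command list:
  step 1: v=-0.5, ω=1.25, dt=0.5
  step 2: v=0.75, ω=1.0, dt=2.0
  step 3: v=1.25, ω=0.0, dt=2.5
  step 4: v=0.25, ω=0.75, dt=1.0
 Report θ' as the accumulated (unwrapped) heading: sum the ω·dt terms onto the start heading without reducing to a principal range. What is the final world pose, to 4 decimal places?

(8.2597, -1.1474, 1.0188)

step 1: θ'=-1.7312 (R=-0.4000) → pose (4.1120, -1.2810, -1.7312)
step 2: θ'=0.2688 (R=0.7500) → pose (5.0516, -2.1239, 0.2688)
step 3: θ'=0.2688 (straight) → pose (8.0644, -1.2940, 0.2688)
step 4: θ'=1.0188 (R=0.3333) → pose (8.2597, -1.1474, 1.0188)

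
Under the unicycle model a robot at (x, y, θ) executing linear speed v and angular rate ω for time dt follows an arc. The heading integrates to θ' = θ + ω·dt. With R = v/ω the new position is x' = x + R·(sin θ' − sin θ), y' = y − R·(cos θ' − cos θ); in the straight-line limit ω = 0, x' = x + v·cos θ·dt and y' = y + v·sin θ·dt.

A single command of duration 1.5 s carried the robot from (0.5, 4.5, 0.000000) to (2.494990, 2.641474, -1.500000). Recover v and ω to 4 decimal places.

v = 2.0000, ω = -1.0000

Δθ = -1.500000 − 0.000000 = -1.500000
ω = Δθ/dt = -1.500000/1.5 = -1.0000
R = Δx/(sin θ' − sin θ) = -2.0000
v = R·ω = -2.0000·-1.0000 = 2.0000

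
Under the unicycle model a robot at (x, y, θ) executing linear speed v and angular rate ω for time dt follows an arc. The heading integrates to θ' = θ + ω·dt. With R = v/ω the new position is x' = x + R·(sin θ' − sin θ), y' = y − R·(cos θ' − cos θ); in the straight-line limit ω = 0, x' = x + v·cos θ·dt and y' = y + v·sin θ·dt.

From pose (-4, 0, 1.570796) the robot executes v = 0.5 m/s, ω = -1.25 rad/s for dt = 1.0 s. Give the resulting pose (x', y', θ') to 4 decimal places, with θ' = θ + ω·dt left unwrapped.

θ' = 1.5708 + -1.25·1.0 = 0.3208
R = v/ω = 0.5/-1.25 = -0.4000
x' = -4 + -0.4000·(sin 0.3208 − sin 1.5708) = -3.7261
y' = 0 − -0.4000·(cos 0.3208 − cos 1.5708) = 0.3796

(-3.7261, 0.3796, 0.3208)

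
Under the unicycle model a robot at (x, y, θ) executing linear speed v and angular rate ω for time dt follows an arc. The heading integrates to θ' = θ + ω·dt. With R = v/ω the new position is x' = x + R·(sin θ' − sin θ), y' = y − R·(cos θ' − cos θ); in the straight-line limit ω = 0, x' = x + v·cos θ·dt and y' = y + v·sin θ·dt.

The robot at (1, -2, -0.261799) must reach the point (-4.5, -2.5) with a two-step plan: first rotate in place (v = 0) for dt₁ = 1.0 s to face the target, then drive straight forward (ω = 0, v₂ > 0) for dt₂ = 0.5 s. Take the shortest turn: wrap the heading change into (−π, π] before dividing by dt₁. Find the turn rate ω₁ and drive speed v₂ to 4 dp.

ω₁ = -2.7891, v₂ = 11.0454

heading to target = atan2(-2.5−-2, -4.5−1) = -3.0509
Δθ = wrap(-3.0509 − -0.2618) = -2.7891; ω₁ = Δθ/dt₁ = -2.7891
distance = √((-4.5−1)² + (-2.5−-2)²) = 5.5227; v₂ = distance/dt₂ = 11.0454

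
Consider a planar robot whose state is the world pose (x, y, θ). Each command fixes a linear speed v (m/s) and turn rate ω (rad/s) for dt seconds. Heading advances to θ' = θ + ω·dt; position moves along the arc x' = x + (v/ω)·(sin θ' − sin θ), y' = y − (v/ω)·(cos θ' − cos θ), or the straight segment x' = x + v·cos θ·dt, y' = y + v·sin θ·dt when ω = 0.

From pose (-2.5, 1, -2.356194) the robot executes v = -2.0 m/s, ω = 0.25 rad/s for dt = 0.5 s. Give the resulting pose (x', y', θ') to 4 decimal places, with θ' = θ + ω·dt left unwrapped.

(-1.8389, 1.7494, -2.2312)

θ' = -2.3562 + 0.25·0.5 = -2.2312
R = v/ω = -2.0/0.25 = -8.0000
x' = -2.5 + -8.0000·(sin -2.2312 − sin -2.3562) = -1.8389
y' = 1 − -8.0000·(cos -2.2312 − cos -2.3562) = 1.7494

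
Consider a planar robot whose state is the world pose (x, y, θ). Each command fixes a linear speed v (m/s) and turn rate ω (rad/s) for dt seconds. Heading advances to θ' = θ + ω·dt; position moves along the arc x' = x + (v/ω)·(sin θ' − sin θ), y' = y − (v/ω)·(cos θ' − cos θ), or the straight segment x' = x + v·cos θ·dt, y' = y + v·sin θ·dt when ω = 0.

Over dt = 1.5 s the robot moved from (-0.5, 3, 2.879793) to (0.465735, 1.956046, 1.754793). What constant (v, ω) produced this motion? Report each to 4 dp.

Δθ = 1.754793 − 2.879793 = -1.125000
ω = Δθ/dt = -1.125000/1.5 = -0.7500
R = −Δy/(cos θ' − cos θ) = 1.3333
v = R·ω = 1.3333·-0.7500 = -1.0000

v = -1.0000, ω = -0.7500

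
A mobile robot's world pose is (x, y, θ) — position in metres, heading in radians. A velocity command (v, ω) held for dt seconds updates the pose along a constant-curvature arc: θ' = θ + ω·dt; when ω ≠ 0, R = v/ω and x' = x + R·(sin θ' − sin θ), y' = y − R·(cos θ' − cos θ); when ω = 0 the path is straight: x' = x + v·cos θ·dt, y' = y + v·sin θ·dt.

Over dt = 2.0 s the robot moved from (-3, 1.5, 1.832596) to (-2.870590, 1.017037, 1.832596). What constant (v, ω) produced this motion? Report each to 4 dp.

Δθ = 1.832596 − 1.832596 = 0.000000
ω = Δθ/dt = 0.000000/2.0 = 0.0000
ω = 0 → v = (Δx·cos θ + Δy·sin θ)/dt = -0.2500

v = -0.2500, ω = 0.0000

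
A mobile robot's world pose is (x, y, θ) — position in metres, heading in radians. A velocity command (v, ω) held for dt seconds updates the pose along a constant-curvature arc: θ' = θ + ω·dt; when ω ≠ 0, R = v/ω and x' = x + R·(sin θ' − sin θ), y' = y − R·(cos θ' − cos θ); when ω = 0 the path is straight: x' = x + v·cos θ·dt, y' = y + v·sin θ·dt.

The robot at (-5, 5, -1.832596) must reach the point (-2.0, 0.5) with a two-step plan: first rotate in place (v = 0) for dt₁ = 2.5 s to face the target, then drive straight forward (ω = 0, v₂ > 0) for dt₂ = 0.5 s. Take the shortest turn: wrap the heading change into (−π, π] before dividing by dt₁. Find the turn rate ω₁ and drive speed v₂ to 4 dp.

heading to target = atan2(0.5−5, -2−-5) = -0.9828
Δθ = wrap(-0.9828 − -1.8326) = 0.8498; ω₁ = Δθ/dt₁ = 0.3399
distance = √((-2−-5)² + (0.5−5)²) = 5.4083; v₂ = distance/dt₂ = 10.8167

ω₁ = 0.3399, v₂ = 10.8167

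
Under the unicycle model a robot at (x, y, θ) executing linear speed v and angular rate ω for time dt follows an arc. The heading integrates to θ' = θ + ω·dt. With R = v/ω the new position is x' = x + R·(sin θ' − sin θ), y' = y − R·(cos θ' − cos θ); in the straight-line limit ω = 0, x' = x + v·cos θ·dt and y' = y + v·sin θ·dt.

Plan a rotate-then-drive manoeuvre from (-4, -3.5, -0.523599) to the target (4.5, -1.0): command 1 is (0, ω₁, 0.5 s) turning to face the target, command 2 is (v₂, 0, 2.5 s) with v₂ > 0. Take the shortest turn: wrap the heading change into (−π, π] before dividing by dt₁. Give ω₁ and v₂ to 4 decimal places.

heading to target = atan2(-1−-3.5, 4.5−-4) = 0.2861
Δθ = wrap(0.2861 − -0.5236) = 0.8097; ω₁ = Δθ/dt₁ = 1.6193
distance = √((4.5−-4)² + (-1−-3.5)²) = 8.8600; v₂ = distance/dt₂ = 3.5440

ω₁ = 1.6193, v₂ = 3.5440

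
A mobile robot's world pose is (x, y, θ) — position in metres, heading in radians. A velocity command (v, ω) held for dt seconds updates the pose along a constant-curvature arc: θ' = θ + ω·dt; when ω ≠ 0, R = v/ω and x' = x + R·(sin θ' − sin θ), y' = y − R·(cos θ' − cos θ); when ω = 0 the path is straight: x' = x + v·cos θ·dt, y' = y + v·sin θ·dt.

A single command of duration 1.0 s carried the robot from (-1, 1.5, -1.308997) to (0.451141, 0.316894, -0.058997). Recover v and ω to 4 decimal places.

v = 2.0000, ω = 1.2500

Δθ = -0.058997 − -1.308997 = 1.250000
ω = Δθ/dt = 1.250000/1.0 = 1.2500
R = Δx/(sin θ' − sin θ) = 1.6000
v = R·ω = 1.6000·1.2500 = 2.0000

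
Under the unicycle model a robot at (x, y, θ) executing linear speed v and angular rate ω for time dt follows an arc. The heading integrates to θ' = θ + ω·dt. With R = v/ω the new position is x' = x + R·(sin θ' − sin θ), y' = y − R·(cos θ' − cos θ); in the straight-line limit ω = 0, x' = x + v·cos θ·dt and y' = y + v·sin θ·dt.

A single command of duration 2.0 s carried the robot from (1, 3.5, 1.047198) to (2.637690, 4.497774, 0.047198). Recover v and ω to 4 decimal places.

Δθ = 0.047198 − 1.047198 = -1.000000
ω = Δθ/dt = -1.000000/2.0 = -0.5000
R = Δx/(sin θ' − sin θ) = -2.0000
v = R·ω = -2.0000·-0.5000 = 1.0000

v = 1.0000, ω = -0.5000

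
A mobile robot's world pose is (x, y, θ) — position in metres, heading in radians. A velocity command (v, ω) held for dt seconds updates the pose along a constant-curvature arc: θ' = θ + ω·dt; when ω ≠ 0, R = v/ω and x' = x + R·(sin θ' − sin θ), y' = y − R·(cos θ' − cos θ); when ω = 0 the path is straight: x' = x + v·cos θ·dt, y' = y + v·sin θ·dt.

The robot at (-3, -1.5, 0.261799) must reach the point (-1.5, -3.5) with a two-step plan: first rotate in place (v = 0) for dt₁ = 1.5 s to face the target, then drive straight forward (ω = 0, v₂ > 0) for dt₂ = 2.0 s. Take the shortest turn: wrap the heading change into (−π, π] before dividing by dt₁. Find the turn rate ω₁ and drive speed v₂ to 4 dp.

ω₁ = -0.7927, v₂ = 1.2500

heading to target = atan2(-3.5−-1.5, -1.5−-3) = -0.9273
Δθ = wrap(-0.9273 − 0.2618) = -1.1891; ω₁ = Δθ/dt₁ = -0.7927
distance = √((-1.5−-3)² + (-3.5−-1.5)²) = 2.5000; v₂ = distance/dt₂ = 1.2500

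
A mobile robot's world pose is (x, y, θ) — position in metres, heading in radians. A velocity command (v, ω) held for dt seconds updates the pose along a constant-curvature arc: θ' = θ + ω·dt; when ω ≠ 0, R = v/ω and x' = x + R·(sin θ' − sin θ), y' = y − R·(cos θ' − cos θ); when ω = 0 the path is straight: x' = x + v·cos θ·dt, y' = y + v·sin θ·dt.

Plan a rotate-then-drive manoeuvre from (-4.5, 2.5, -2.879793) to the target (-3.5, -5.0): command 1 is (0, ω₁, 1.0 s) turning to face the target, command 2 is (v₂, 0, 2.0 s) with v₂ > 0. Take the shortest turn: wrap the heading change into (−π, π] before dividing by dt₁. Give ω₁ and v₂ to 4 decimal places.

heading to target = atan2(-5−2.5, -3.5−-4.5) = -1.4382
Δθ = wrap(-1.4382 − -2.8798) = 1.4415; ω₁ = Δθ/dt₁ = 1.4415
distance = √((-3.5−-4.5)² + (-5−2.5)²) = 7.5664; v₂ = distance/dt₂ = 3.7832

ω₁ = 1.4415, v₂ = 3.7832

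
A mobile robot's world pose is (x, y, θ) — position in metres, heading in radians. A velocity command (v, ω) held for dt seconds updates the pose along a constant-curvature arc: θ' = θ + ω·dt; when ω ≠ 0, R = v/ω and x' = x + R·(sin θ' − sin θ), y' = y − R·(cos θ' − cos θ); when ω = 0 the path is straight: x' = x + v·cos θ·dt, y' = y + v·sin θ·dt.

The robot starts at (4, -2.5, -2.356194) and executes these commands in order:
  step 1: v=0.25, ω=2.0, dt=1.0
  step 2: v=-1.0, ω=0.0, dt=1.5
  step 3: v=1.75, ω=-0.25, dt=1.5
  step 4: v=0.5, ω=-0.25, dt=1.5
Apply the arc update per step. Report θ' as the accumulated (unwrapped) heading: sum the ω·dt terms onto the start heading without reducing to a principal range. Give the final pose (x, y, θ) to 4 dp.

(5.3248, -4.1251, -1.1062)

step 1: θ'=-0.3562 (R=0.1250) → pose (4.0448, -2.7055, -0.3562)
step 2: θ'=-0.3562 (straight) → pose (2.6390, -2.1825, -0.3562)
step 3: θ'=-0.7312 (R=-7.0000) → pose (4.8723, -3.5324, -0.7312)
step 4: θ'=-1.1062 (R=-2.0000) → pose (5.3248, -4.1251, -1.1062)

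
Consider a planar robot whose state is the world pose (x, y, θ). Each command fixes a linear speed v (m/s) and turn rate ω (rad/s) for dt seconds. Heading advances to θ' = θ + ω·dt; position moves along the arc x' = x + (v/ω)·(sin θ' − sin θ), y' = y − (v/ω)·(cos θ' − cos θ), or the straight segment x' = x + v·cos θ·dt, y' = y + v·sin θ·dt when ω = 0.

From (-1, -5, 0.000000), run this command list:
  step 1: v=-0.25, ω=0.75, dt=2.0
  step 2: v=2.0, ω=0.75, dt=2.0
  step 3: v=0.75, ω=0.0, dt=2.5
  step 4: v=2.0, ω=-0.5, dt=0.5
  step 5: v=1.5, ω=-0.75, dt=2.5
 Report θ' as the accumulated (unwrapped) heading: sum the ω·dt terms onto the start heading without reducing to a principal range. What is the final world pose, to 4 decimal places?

step 1: θ'=1.5000 (R=-0.3333) → pose (-1.3325, -5.3098, 1.5000)
step 2: θ'=3.0000 (R=2.6667) → pose (-3.6162, -2.4811, 3.0000)
step 3: θ'=3.0000 (straight) → pose (-5.4724, -2.2165, 3.0000)
step 4: θ'=2.7500 (R=-4.0000) → pose (-6.4346, -1.9538, 2.7500)
step 5: θ'=0.8750 (R=-2.0000) → pose (-7.2063, 1.1768, 0.8750)

(-7.2063, 1.1768, 0.8750)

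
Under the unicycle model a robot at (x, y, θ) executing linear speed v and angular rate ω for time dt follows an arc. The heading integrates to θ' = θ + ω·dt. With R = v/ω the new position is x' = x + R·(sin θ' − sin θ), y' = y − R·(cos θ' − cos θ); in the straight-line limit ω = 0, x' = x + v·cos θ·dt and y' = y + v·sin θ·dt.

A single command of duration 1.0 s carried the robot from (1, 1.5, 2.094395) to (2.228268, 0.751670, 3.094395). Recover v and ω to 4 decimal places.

Δθ = 3.094395 − 2.094395 = 1.000000
ω = Δθ/dt = 1.000000/1.0 = 1.0000
R = Δx/(sin θ' − sin θ) = -1.5000
v = R·ω = -1.5000·1.0000 = -1.5000

v = -1.5000, ω = 1.0000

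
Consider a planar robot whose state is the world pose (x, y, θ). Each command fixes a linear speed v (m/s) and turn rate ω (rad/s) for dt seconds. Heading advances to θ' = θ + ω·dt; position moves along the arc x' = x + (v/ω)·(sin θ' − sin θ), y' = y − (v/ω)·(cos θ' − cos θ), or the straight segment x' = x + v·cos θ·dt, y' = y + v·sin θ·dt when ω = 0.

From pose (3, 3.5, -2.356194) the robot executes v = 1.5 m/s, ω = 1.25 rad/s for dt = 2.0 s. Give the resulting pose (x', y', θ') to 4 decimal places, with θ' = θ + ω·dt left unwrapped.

(4.0205, 1.4639, 0.1438)

θ' = -2.3562 + 1.25·2.0 = 0.1438
R = v/ω = 1.5/1.25 = 1.2000
x' = 3 + 1.2000·(sin 0.1438 − sin -2.3562) = 4.0205
y' = 3.5 − 1.2000·(cos 0.1438 − cos -2.3562) = 1.4639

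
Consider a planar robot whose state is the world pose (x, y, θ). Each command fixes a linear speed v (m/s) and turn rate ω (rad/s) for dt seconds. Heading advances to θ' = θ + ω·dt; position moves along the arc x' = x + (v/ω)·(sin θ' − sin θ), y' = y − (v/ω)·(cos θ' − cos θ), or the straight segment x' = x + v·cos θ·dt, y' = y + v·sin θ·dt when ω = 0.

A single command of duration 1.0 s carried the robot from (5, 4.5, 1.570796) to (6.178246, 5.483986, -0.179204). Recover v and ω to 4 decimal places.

v = 1.7500, ω = -1.7500

Δθ = -0.179204 − 1.570796 = -1.750000
ω = Δθ/dt = -1.750000/1.0 = -1.7500
R = Δx/(sin θ' − sin θ) = -1.0000
v = R·ω = -1.0000·-1.7500 = 1.7500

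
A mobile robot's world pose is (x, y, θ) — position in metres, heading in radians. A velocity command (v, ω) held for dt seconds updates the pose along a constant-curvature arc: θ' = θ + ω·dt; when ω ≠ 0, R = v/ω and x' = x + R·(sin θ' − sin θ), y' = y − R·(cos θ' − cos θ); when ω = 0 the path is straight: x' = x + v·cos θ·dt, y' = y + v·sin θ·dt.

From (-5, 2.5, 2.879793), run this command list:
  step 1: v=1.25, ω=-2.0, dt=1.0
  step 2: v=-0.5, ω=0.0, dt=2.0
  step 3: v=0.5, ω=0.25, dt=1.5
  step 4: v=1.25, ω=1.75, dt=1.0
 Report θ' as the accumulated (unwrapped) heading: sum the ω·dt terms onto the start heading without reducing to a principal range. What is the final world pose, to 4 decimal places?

step 1: θ'=0.8798 (R=-0.6250) → pose (-5.3199, 3.5020, 0.8798)
step 2: θ'=0.8798 (straight) → pose (-5.9572, 2.7314, 0.8798)
step 3: θ'=1.2548 (R=2.0000) → pose (-5.5974, 3.3845, 1.2548)
step 4: θ'=3.0048 (R=0.7143) → pose (-6.1789, 4.3141, 3.0048)

(-6.1789, 4.3141, 3.0048)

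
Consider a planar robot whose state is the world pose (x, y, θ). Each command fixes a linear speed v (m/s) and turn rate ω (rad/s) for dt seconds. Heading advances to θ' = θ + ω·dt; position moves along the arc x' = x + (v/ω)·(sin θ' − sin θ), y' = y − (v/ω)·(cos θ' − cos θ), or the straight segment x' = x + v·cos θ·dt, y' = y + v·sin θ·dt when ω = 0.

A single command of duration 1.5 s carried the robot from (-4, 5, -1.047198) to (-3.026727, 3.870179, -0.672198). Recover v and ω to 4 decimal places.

Δθ = -0.672198 − -1.047198 = 0.375000
ω = Δθ/dt = 0.375000/1.5 = 0.2500
R = −Δy/(cos θ' − cos θ) = 4.0000
v = R·ω = 4.0000·0.2500 = 1.0000

v = 1.0000, ω = 0.2500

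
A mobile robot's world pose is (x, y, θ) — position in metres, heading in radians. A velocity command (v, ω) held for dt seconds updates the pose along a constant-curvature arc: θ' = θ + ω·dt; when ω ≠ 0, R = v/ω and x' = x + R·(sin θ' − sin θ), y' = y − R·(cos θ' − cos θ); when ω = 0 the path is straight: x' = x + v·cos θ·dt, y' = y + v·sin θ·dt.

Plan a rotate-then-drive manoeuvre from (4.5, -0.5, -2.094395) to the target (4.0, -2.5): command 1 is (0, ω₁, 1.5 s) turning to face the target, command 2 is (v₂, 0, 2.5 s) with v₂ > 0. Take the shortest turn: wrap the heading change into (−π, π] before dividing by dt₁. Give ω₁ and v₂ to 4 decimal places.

ω₁ = 0.1857, v₂ = 0.8246

heading to target = atan2(-2.5−-0.5, 4−4.5) = -1.8158
Δθ = wrap(-1.8158 − -2.0944) = 0.2786; ω₁ = Δθ/dt₁ = 0.1857
distance = √((4−4.5)² + (-2.5−-0.5)²) = 2.0616; v₂ = distance/dt₂ = 0.8246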